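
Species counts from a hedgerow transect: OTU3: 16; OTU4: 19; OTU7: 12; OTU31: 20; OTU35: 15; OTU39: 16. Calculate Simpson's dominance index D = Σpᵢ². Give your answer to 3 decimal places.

Total N = 16+19+12+20+15+16 = 98, so the proportions are 0.16327, 0.19388, 0.12245, 0.20408, 0.15306, 0.16327 (working shown to 5 dp, full precision carried).
D = 0.16327² + 0.19388² + 0.12245² + 0.20408² + 0.15306² + 0.16327² = 0.02666 + 0.03759 + 0.01499 + 0.04165 + 0.02343 + 0.02666 = 0.17097.
To 3 decimal places, D = 0.171.

0.171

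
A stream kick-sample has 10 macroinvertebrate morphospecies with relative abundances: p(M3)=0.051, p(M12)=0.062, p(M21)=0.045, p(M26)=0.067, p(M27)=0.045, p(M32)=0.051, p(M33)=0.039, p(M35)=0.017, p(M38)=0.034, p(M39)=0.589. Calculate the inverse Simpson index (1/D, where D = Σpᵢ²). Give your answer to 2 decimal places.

2.72

D = 0.051² + 0.062² + 0.045² + 0.067² + 0.045² + 0.051² + 0.039² + 0.017² + 0.034² + 0.589² = 0.00260 + 0.00384 + 0.00202 + 0.00449 + 0.00202 + 0.00260 + 0.00152 + 0.00029 + 0.00116 + 0.34692 = 0.36747 (working shown to 5 dp, full precision carried).
So 1/D = 2.7213, i.e. 2.72 to 2 decimal places.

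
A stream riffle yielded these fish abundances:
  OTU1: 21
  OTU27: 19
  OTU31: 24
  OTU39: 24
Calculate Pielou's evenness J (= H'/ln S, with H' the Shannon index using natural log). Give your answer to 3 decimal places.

0.997

Total N = 21+19+24+24 = 88, so the proportions are 0.23864, 0.21591, 0.27273, 0.27273 (working shown to 5 dp, full precision carried).
H' = −Σ pᵢ ln pᵢ = −((-0.34192) + (-0.33097) + (-0.35435) + (-0.35435)) = 1.38159.
With S = 4 species, ln S = 1.38629, so J = 1.38159/1.38629 = 0.99661, i.e. 0.997 to 3 decimal places.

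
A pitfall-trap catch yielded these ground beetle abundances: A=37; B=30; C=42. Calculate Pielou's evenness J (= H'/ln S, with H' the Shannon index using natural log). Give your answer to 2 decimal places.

0.99

Total N = 37+30+42 = 109, so the proportions are 0.3394, 0.2752, 0.3853 (working shown to 4 dp, full precision carried).
H' = −Σ pᵢ ln pᵢ = −((-0.3668) + (-0.3551) + (-0.3675)) = 1.0893.
With S = 3 species, ln S = 1.0986, so J = 1.0893/1.0986 = 0.9915, i.e. 0.99 to 2 decimal places.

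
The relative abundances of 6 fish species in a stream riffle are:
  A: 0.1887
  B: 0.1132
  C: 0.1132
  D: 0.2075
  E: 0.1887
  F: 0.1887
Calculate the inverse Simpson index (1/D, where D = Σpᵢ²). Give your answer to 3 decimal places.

5.698

D = 0.1887² + 0.1132² + 0.1132² + 0.2075² + 0.1887² + 0.1887² = 0.0356077 + 0.0128142 + 0.0128142 + 0.0430562 + 0.0356077 + 0.0356077 = 0.1755078 (working shown to 7 dp, full precision carried).
So 1/D = 5.69775, i.e. 5.698 to 3 decimal places.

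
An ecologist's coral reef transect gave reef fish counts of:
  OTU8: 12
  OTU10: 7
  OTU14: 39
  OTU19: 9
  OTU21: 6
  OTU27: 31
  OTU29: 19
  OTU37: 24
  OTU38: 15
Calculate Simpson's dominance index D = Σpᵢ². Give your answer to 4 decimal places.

0.1507

Total N = 12+7+39+9+6+31+19+24+15 = 162, so the proportions are 0.074074, 0.04321, 0.240741, 0.055556, 0.037037, 0.191358, 0.117284, 0.148148, 0.092593 (working shown to 6 dp, full precision carried).
D = 0.074074² + 0.04321² + 0.240741² + 0.055556² + 0.037037² + 0.191358² + 0.117284² + 0.148148² + 0.092593² = 0.005487 + 0.001867 + 0.057956 + 0.003086 + 0.001372 + 0.036618 + 0.013756 + 0.021948 + 0.008573 = 0.150663.
To 4 decimal places, D = 0.1507.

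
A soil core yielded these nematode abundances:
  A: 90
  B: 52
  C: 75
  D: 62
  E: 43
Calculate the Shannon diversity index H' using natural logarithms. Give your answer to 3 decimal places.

Total N = 90+52+75+62+43 = 322, so the proportions are 0.2795, 0.16149, 0.23292, 0.19255, 0.13354 (working shown to 5 dp, full precision carried).
Each pᵢ ln pᵢ term: 0.2795×(-1.27474)=-0.35629, 0.16149×(-1.82331)=-0.29445, 0.23292×(-1.45706)=-0.33938, 0.19255×(-1.64742)=-0.31720, 0.13354×(-2.01335)=-0.26886.
Sum = -1.57619, so H' = 1.576.

1.576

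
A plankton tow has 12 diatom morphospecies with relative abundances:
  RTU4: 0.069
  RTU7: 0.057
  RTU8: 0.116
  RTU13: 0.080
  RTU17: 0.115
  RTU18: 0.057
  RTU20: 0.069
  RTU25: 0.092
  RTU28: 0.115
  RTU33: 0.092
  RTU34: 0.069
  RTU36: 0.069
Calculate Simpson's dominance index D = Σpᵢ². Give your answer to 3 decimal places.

D = 0.069² + 0.057² + 0.116² + 0.08² + 0.115² + 0.057² + 0.069² + 0.092² + 0.115² + 0.092² + 0.069² + 0.069² = 0.00476 + 0.00325 + 0.01346 + 0.00640 + 0.01323 + 0.00325 + 0.00476 + 0.00846 + 0.01323 + 0.00846 + 0.00476 + 0.00476 = 0.08878 (working shown to 5 dp, full precision carried).
To 3 decimal places, D = 0.089.

0.089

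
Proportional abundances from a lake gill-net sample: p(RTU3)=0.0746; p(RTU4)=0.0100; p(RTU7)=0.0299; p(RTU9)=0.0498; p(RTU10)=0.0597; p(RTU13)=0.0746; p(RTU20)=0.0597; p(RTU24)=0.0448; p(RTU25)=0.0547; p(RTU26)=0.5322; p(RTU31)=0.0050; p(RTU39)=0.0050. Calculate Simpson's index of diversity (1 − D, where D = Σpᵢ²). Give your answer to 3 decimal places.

0.690

D = 0.0746² + 0.01² + 0.0299² + 0.0498² + 0.0597² + 0.0746² + 0.0597² + 0.0448² + 0.0547² + 0.5322² + 0.005² + 0.005² = 0.00557 + 0.00010 + 0.00089 + 0.00248 + 0.00356 + 0.00557 + 0.00356 + 0.00201 + 0.00299 + 0.28324 + 0.00003 + 0.00003 = 0.31002 (working shown to 5 dp, full precision carried).
So 1 − D = 0.68998, i.e. 0.690 to 3 decimal places.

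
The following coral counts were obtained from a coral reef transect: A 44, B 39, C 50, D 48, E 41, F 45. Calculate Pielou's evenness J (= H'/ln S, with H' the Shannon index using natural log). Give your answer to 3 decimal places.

Total N = 44+39+50+48+41+45 = 267, so the proportions are 0.16479, 0.14607, 0.18727, 0.17978, 0.15356, 0.16854 (working shown to 5 dp, full precision carried).
H' = −Σ pᵢ ln pᵢ = −((-0.29713) + (-0.28099) + (-0.31371) + (-0.30850) + (-0.28772) + (-0.30010)) = 1.78815.
With S = 6 species, ln S = 1.79176, so J = 1.78815/1.79176 = 0.99799, i.e. 0.998 to 3 decimal places.

0.998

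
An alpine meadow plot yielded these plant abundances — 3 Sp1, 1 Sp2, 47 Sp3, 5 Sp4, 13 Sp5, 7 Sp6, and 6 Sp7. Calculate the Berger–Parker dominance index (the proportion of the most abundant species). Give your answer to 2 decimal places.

Total N = 3+1+47+5+13+7+6 = 82, so the proportions are 0.0366, 0.0122, 0.5732, 0.061, 0.1585, 0.0854, 0.0732 (working shown to 4 dp, full precision carried).
The largest proportion is 0.5732, i.e. d = 0.57 to 2 decimal places.

0.57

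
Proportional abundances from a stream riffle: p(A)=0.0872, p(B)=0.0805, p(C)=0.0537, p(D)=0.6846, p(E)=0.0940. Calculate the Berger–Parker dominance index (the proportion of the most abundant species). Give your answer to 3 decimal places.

0.685

The largest proportion is 0.6846, i.e. d = 0.685 to 3 decimal places.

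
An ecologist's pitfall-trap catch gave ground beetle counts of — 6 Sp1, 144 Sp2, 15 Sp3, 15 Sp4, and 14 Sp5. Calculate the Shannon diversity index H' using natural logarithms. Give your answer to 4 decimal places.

Total N = 6+144+15+15+14 = 194, so the proportions are 0.030928, 0.742268, 0.07732, 0.07732, 0.072165 (working shown to 6 dp, full precision carried).
Each pᵢ ln pᵢ term: 0.030928×(-3.476099)=-0.107508, 0.742268×(-0.298045)=-0.221229, 0.07732×(-2.559808)=-0.197923, 0.07732×(-2.559808)=-0.197923, 0.072165×(-2.628801)=-0.189707.
Sum = -0.914291, so H' = 0.9143.

0.9143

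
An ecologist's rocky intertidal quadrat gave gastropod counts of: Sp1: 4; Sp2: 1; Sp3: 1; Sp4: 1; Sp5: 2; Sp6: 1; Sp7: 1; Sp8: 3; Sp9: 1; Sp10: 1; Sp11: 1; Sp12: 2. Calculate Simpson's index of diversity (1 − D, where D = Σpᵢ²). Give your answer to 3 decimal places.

Total N = 4+1+1+1+2+1+1+3+1+1+1+2 = 19, so the proportions are 0.21053, 0.05263, 0.05263, 0.05263, 0.10526, 0.05263, 0.05263, 0.15789, 0.05263, 0.05263, 0.05263, 0.10526 (working shown to 5 dp, full precision carried).
D = 0.21053² + 0.05263² + 0.05263² + 0.05263² + 0.10526² + 0.05263² + 0.05263² + 0.15789² + 0.05263² + 0.05263² + 0.05263² + 0.10526² = 0.04432 + 0.00277 + 0.00277 + 0.00277 + 0.01108 + 0.00277 + 0.00277 + 0.02493 + 0.00277 + 0.00277 + 0.00277 + 0.01108 = 0.11357.
So 1 − D = 0.88643, i.e. 0.886 to 3 decimal places.

0.886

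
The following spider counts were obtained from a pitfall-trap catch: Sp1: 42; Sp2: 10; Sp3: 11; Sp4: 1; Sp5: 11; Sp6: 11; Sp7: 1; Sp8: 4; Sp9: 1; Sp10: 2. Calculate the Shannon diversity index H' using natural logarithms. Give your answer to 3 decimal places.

Total N = 42+10+11+1+11+11+1+4+1+2 = 94, so the proportions are 0.44681, 0.10638, 0.11702, 0.01064, 0.11702, 0.11702, 0.01064, 0.04255, 0.01064, 0.02128 (working shown to 5 dp, full precision carried).
Each pᵢ ln pᵢ term: 0.44681×(-0.80563)=-0.35996, 0.10638×(-2.24071)=-0.23837, 0.11702×(-2.14540)=-0.25106, 0.01064×(-4.54329)=-0.04833, 0.11702×(-2.14540)=-0.25106, 0.11702×(-2.14540)=-0.25106, 0.01064×(-4.54329)=-0.04833, 0.04255×(-3.15700)=-0.13434, 0.01064×(-4.54329)=-0.04833, 0.02128×(-3.85015)=-0.08192.
Sum = -1.71276, so H' = 1.713.

1.713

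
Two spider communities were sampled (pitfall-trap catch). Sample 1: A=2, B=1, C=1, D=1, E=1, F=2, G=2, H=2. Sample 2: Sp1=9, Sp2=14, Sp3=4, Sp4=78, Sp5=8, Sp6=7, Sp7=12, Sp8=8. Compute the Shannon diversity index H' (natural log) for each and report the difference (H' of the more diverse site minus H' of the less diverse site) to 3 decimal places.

0.501

Sample 1: N=12, proportions 0.16667, 0.08333, 0.08333, 0.08333, 0.08333, 0.16667, 0.16667, 0.16667, giving H' = 2.02281 (working shown to 5 dp, full precision carried).
Sample 2: N=140, proportions 0.06429, 0.1, 0.02857, 0.55714, 0.05714, 0.05, 0.08571, 0.05714, giving H' = 1.52163.
Difference = |2.02281 − 1.52163| = 0.50118, i.e. 0.501 to 3 decimal places.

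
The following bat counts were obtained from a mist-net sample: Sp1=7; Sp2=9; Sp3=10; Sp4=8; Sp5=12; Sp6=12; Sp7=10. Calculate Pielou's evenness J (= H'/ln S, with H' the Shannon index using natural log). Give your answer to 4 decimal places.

Total N = 7+9+10+8+12+12+10 = 68, so the proportions are 0.102941, 0.132353, 0.147059, 0.117647, 0.176471, 0.176471, 0.147059 (working shown to 6 dp, full precision carried).
H' = −Σ pᵢ ln pᵢ = −((-0.234047) + (-0.267655) + (-0.281900) + (-0.251772) + (-0.306106) + (-0.306106) + (-0.281900)) = 1.929487.
With S = 7 species, ln S = 1.945910, so J = 1.929487/1.945910 = 0.991560, i.e. 0.9916 to 4 decimal places.

0.9916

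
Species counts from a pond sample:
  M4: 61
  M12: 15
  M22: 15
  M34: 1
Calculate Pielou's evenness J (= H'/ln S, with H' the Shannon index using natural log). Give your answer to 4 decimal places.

0.6586

Total N = 61+15+15+1 = 92, so the proportions are 0.663043, 0.163043, 0.163043, 0.01087 (working shown to 6 dp, full precision carried).
H' = −Σ pᵢ ln pᵢ = −((-0.272454) + (-0.295718) + (-0.295718) + (-0.049150)) = 0.913041.
With S = 4 species, ln S = 1.386294, so J = 0.913041/1.386294 = 0.658620, i.e. 0.6586 to 4 decimal places.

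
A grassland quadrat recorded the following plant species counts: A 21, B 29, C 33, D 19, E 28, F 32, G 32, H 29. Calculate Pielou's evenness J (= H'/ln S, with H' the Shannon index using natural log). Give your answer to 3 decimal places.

0.992

Total N = 21+29+33+19+28+32+32+29 = 223, so the proportions are 0.09417, 0.13004, 0.14798, 0.0852, 0.12556, 0.1435, 0.1435, 0.13004 (working shown to 5 dp, full precision carried).
H' = −Σ pᵢ ln pᵢ = −((-0.22249) + (-0.26528) + (-0.28274) + (-0.20983) + (-0.26053) + (-0.27859) + (-0.27859) + (-0.26528)) = 2.06333.
With S = 8 species, ln S = 2.07944, so J = 2.06333/2.07944 = 0.99225, i.e. 0.992 to 3 decimal places.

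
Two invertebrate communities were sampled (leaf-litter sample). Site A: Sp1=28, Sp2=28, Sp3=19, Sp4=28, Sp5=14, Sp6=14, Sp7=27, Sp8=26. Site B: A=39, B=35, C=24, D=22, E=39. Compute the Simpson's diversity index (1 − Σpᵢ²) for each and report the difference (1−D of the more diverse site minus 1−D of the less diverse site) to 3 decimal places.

Site A: N=184, proportions 0.15217, 0.15217, 0.10326, 0.15217, 0.07609, 0.07609, 0.14674, 0.1413, giving 1−D = 0.86679 (working shown to 5 dp, full precision carried).
Site B: N=159, proportions 0.24528, 0.22013, 0.15094, 0.13836, 0.24528, giving 1−D = 0.78929.
Difference = |0.86679 − 0.78929| = 0.07750, i.e. 0.078 to 3 decimal places.

0.078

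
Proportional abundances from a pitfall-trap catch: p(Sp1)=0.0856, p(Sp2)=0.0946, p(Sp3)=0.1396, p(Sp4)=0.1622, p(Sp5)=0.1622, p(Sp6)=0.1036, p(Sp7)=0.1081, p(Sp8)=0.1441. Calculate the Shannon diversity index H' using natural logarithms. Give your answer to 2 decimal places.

Each pᵢ ln pᵢ term (working shown to 4 dp, full precision carried): 0.0856×(-2.4581)=-0.2104, 0.0946×(-2.3581)=-0.2231, 0.1396×(-1.9690)=-0.2749, 0.1622×(-1.8189)=-0.2950, 0.1622×(-1.8189)=-0.2950, 0.1036×(-2.2672)=-0.2349, 0.1081×(-2.2247)=-0.2405, 0.1441×(-1.9372)=-0.2792.
Sum = -2.0529, so H' = 2.05.

2.05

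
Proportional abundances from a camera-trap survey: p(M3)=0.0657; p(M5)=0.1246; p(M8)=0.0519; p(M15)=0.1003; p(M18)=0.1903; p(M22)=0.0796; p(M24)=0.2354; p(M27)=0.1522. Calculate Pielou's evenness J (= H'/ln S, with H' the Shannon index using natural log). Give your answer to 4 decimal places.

H' = −Σ pᵢ ln pᵢ = −((-0.178879) + (-0.259498) + (-0.153543) + (-0.230649) + (-0.315737) + (-0.201447) + (-0.340499) + (-0.286526)) = 1.966776 (working shown to 6 dp, full precision carried).
With S = 8 species, ln S = 2.079442, so J = 1.966776/2.079442 = 0.945819, i.e. 0.9458 to 4 decimal places.

0.9458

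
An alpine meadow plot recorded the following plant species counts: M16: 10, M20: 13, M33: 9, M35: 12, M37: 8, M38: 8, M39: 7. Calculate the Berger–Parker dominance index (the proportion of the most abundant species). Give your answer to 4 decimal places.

Total N = 10+13+9+12+8+8+7 = 67, so the proportions are 0.149254, 0.19403, 0.134328, 0.179104, 0.119403, 0.119403, 0.104478 (working shown to 6 dp, full precision carried).
The largest proportion is 0.19403, i.e. d = 0.1940 to 4 decimal places.

0.1940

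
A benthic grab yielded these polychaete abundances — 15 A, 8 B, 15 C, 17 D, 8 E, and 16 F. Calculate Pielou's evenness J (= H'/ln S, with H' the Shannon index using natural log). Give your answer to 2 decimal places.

Total N = 15+8+15+17+8+16 = 79, so the proportions are 0.1899, 0.1013, 0.1899, 0.2152, 0.1013, 0.2025 (working shown to 4 dp, full precision carried).
H' = −Σ pᵢ ln pᵢ = −((-0.3155) + (-0.2319) + (-0.3155) + (-0.3306) + (-0.2319) + (-0.3234)) = 1.7487.
With S = 6 species, ln S = 1.7918, so J = 1.7487/1.7918 = 0.9760, i.e. 0.98 to 2 decimal places.

0.98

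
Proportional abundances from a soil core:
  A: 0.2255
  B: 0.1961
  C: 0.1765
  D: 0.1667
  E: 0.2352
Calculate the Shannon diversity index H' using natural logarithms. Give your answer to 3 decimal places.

1.601

Each pᵢ ln pᵢ term (working shown to 5 dp, full precision carried): 0.2255×(-1.48944)=-0.33587, 0.1961×(-1.62913)=-0.31947, 0.1765×(-1.73443)=-0.30613, 0.1667×(-1.79156)=-0.29865, 0.2352×(-1.44732)=-0.34041.
Sum = -1.60053, so H' = 1.601.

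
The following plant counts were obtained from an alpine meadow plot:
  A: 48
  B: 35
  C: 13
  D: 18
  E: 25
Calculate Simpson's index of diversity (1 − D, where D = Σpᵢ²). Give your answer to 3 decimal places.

0.759

Total N = 48+35+13+18+25 = 139, so the proportions are 0.34532, 0.2518, 0.09353, 0.1295, 0.17986 (working shown to 5 dp, full precision carried).
D = 0.34532² + 0.2518² + 0.09353² + 0.1295² + 0.17986² = 0.11925 + 0.06340 + 0.00875 + 0.01677 + 0.03235 = 0.24052.
So 1 − D = 0.75948, i.e. 0.759 to 3 decimal places.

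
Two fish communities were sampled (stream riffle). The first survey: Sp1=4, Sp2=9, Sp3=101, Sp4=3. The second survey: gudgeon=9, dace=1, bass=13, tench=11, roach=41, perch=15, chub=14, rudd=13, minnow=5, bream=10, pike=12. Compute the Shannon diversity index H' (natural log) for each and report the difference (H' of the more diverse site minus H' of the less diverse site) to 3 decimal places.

1.634

The first survey: N=117, proportions 0.03419, 0.07692, 0.86325, 0.02564, giving H' = 0.53360 (working shown to 5 dp, full precision carried).
The second survey: N=144, proportions 0.0625, 0.00694, 0.09028, 0.07639, 0.28472, 0.10417, 0.09722, 0.09028, 0.03472, 0.06944, 0.08333, giving H' = 2.16734.
Difference = |0.53360 − 2.16734| = 1.63374, i.e. 1.634 to 3 decimal places.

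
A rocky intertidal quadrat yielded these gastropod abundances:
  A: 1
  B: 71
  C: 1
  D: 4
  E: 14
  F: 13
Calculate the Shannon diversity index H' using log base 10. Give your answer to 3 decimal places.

0.437

Total N = 1+71+1+4+14+13 = 104, so the proportions are 0.00962, 0.68269, 0.00962, 0.03846, 0.13462, 0.125 (working shown to 5 dp, full precision carried).
Each pᵢ log₁₀ pᵢ term: 0.00962×(-2.01703)=-0.01939, 0.68269×(-0.16577)=-0.11317, 0.00962×(-2.01703)=-0.01939, 0.03846×(-1.41497)=-0.05442, 0.13462×(-0.87091)=-0.11724, 0.125×(-0.90309)=-0.11289.
Sum = -0.43651, so H' = 0.437.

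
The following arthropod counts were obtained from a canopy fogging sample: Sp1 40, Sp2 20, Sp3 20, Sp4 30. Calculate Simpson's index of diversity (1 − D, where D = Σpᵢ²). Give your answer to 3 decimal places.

Total N = 40+20+20+30 = 110, so the proportions are 0.36364, 0.18182, 0.18182, 0.27273 (working shown to 5 dp, full precision carried).
D = 0.36364² + 0.18182² + 0.18182² + 0.27273² = 0.13223 + 0.03306 + 0.03306 + 0.07438 = 0.27273.
So 1 − D = 0.72727, i.e. 0.727 to 3 decimal places.

0.727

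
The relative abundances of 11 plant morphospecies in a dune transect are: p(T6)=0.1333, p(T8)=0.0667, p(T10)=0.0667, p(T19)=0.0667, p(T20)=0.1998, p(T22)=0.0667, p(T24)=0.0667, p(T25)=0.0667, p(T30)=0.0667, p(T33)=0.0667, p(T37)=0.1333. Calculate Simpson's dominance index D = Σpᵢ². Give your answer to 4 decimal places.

D = 0.1333² + 0.0667² + 0.0667² + 0.0667² + 0.1998² + 0.0667² + 0.0667² + 0.0667² + 0.0667² + 0.0667² + 0.1333² = 0.0177689 + 0.0044489 + 0.0044489 + 0.0044489 + 0.0399200 + 0.0044489 + 0.0044489 + 0.0044489 + 0.0044489 + 0.0044489 + 0.0177689 = 0.1110489 (working shown to 7 dp, full precision carried).
To 4 decimal places, D = 0.1110.

0.1110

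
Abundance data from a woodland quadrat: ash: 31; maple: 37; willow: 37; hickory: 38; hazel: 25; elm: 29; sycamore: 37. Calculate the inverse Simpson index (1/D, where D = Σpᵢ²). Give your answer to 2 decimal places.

Total N = 31+37+37+38+25+29+37 = 234, so the proportions are 0.132479, 0.15812, 0.15812, 0.162393, 0.106838, 0.123932, 0.15812 (working shown to 6 dp, full precision carried).
D = 0.132479² + 0.15812² + 0.15812² + 0.162393² + 0.106838² + 0.123932² + 0.15812² = 0.017551 + 0.025002 + 0.025002 + 0.026372 + 0.011414 + 0.015359 + 0.025002 = 0.145701.
So 1/D = 6.8634, i.e. 6.86 to 2 decimal places.

6.86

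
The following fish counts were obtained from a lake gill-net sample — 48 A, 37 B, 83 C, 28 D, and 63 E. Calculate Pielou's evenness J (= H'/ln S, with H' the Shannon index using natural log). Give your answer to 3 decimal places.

Total N = 48+37+83+28+63 = 259, so the proportions are 0.18533, 0.14286, 0.32046, 0.10811, 0.24324 (working shown to 5 dp, full precision carried).
H' = −Σ pᵢ ln pᵢ = −((-0.31239) + (-0.27799) + (-0.36468) + (-0.24050) + (-0.34387)) = 1.53944.
With S = 5 species, ln S = 1.60944, so J = 1.53944/1.60944 = 0.95651, i.e. 0.957 to 3 decimal places.

0.957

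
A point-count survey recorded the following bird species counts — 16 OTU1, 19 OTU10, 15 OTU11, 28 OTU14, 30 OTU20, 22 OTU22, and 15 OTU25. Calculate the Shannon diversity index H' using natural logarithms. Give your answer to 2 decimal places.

1.91

Total N = 16+19+15+28+30+22+15 = 145, so the proportions are 0.1103, 0.131, 0.1034, 0.1931, 0.2069, 0.1517, 0.1034 (working shown to 4 dp, full precision carried).
Each pᵢ ln pᵢ term: 0.1103×(-2.2041)=-0.2432, 0.131×(-2.0323)=-0.2663, 0.1034×(-2.2687)=-0.2347, 0.1931×(-1.6445)=-0.3176, 0.2069×(-1.5755)=-0.3260, 0.1517×(-1.8857)=-0.2861, 0.1034×(-2.2687)=-0.2347.
Sum = -1.9085, so H' = 1.91.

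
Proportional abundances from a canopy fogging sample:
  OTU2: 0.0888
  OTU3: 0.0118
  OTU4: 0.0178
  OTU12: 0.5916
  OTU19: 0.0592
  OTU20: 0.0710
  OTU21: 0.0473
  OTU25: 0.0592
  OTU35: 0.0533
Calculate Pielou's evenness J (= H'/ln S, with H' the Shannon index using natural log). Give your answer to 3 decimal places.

H' = −Σ pᵢ ln pᵢ = −((-0.21502) + (-0.05239) + (-0.07171) + (-0.31055) + (-0.16735) + (-0.18780) + (-0.14432) + (-0.16735) + (-0.15627)) = 1.47275 (working shown to 5 dp, full precision carried).
With S = 9 species, ln S = 2.19722, so J = 1.47275/2.19722 = 0.67028, i.e. 0.670 to 3 decimal places.

0.670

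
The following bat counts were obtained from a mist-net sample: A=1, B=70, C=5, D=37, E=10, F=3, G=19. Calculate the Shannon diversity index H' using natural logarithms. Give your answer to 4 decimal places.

1.3815

Total N = 1+70+5+37+10+3+19 = 145, so the proportions are 0.006897, 0.482759, 0.034483, 0.255172, 0.068966, 0.02069, 0.131034 (working shown to 6 dp, full precision carried).
Each pᵢ ln pᵢ term: 0.006897×(-4.976734)=-0.034322, 0.482759×(-0.728239)=-0.351563, 0.034483×(-3.367296)=-0.116114, 0.255172×(-1.365816)=-0.348519, 0.068966×(-2.674149)=-0.184424, 0.02069×(-3.878121)=-0.080237, 0.131034×(-2.032295)=-0.266301.
Sum = -1.381480, so H' = 1.3815.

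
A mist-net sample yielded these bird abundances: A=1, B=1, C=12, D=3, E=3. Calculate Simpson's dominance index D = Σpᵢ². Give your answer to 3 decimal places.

Total N = 1+1+12+3+3 = 20, so the proportions are 0.05, 0.05, 0.6, 0.15, 0.15 (working shown to 5 dp, full precision carried).
D = 0.05² + 0.05² + 0.6² + 0.15² + 0.15² = 0.00250 + 0.00250 + 0.36000 + 0.02250 + 0.02250 = 0.41000.
To 3 decimal places, D = 0.410.

0.410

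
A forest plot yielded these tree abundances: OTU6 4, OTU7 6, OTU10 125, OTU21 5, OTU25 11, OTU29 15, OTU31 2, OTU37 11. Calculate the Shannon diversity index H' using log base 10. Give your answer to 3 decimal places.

0.500

Total N = 4+6+125+5+11+15+2+11 = 179, so the proportions are 0.02235, 0.03352, 0.69832, 0.02793, 0.06145, 0.0838, 0.01117, 0.06145 (working shown to 5 dp, full precision carried).
Each pᵢ log₁₀ pᵢ term: 0.02235×(-1.65079)=-0.03689, 0.03352×(-1.47470)=-0.04943, 0.69832×(-0.15594)=-0.10890, 0.02793×(-1.55388)=-0.04340, 0.06145×(-1.21146)=-0.07445, 0.0838×(-1.07676)=-0.09023, 0.01117×(-1.95182)=-0.02181, 0.06145×(-1.21146)=-0.07445.
Sum = -0.49956, so H' = 0.500.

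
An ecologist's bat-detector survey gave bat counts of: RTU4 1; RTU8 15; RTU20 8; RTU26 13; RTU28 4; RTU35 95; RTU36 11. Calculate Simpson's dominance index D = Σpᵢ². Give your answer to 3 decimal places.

Total N = 1+15+8+13+4+95+11 = 147, so the proportions are 0.0068, 0.10204, 0.05442, 0.08844, 0.02721, 0.64626, 0.07483 (working shown to 5 dp, full precision carried).
D = 0.0068² + 0.10204² + 0.05442² + 0.08844² + 0.02721² + 0.64626² + 0.07483² = 0.00005 + 0.01041 + 0.00296 + 0.00782 + 0.00074 + 0.41765 + 0.00560 = 0.44523.
To 3 decimal places, D = 0.445.

0.445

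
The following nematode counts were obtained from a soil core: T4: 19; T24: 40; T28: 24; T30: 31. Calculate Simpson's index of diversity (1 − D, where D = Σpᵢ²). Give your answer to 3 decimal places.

0.731

Total N = 19+40+24+31 = 114, so the proportions are 0.16667, 0.35088, 0.21053, 0.27193 (working shown to 5 dp, full precision carried).
D = 0.16667² + 0.35088² + 0.21053² + 0.27193² = 0.02778 + 0.12311 + 0.04432 + 0.07395 = 0.26916.
So 1 − D = 0.73084, i.e. 0.731 to 3 decimal places.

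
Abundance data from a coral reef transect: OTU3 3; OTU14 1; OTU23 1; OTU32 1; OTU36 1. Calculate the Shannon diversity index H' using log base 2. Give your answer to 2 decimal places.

2.13

Total N = 3+1+1+1+1 = 7, so the proportions are 0.4286, 0.1429, 0.1429, 0.1429, 0.1429 (working shown to 4 dp, full precision carried).
Each pᵢ log₂ pᵢ term: 0.4286×(-1.2224)=-0.5239, 0.1429×(-2.8074)=-0.4011, 0.1429×(-2.8074)=-0.4011, 0.1429×(-2.8074)=-0.4011, 0.1429×(-2.8074)=-0.4011.
Sum = -2.1281, so H' = 2.13.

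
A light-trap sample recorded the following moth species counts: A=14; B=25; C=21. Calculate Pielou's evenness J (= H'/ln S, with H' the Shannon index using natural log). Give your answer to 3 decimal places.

Total N = 14+25+21 = 60, so the proportions are 0.23333, 0.41667, 0.35 (working shown to 5 dp, full precision carried).
H' = −Σ pᵢ ln pᵢ = −((-0.33957) + (-0.36478) + (-0.36744)) = 1.07178.
With S = 3 species, ln S = 1.09861, so J = 1.07178/1.09861 = 0.97558, i.e. 0.976 to 3 decimal places.

0.976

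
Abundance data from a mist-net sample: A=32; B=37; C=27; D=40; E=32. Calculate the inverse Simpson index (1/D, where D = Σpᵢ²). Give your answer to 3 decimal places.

Total N = 32+37+27+40+32 = 168, so the proportions are 0.1904762, 0.2202381, 0.1607143, 0.2380952, 0.1904762 (working shown to 7 dp, full precision carried).
D = 0.1904762² + 0.2202381² + 0.1607143² + 0.2380952² + 0.1904762² = 0.0362812 + 0.0485048 + 0.0258291 + 0.0566893 + 0.0362812 = 0.2035856.
So 1/D = 4.91194, i.e. 4.912 to 3 decimal places.

4.912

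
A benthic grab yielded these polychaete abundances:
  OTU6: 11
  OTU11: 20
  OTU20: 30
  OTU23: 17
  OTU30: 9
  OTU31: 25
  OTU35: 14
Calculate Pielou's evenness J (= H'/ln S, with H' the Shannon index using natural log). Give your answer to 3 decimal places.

Total N = 11+20+30+17+9+25+14 = 126, so the proportions are 0.0873, 0.15873, 0.2381, 0.13492, 0.07143, 0.19841, 0.11111 (working shown to 5 dp, full precision carried).
H' = −Σ pᵢ ln pᵢ = −((-0.21288) + (-0.29215) + (-0.34169) + (-0.27026) + (-0.18850) + (-0.32091) + (-0.24414)) = 1.87052.
With S = 7 species, ln S = 1.94591, so J = 1.87052/1.94591 = 0.96126, i.e. 0.961 to 3 decimal places.

0.961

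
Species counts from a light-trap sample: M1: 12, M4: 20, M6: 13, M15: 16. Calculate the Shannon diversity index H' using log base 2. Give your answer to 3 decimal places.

Total N = 12+20+13+16 = 61, so the proportions are 0.19672, 0.32787, 0.21311, 0.2623 (working shown to 5 dp, full precision carried).
Each pᵢ log₂ pᵢ term: 0.19672×(-2.34577)=-0.46146, 0.32787×(-1.60881)=-0.52748, 0.21311×(-2.23030)=-0.47531, 0.2623×(-1.93074)=-0.50642.
Sum = -1.97067, so H' = 1.971.

1.971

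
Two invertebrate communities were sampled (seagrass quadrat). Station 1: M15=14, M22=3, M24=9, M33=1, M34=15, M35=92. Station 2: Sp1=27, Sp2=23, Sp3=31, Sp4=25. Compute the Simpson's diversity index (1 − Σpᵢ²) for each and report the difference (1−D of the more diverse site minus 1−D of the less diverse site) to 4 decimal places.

Station 1: N=134, proportions 0.104478, 0.022388, 0.067164, 0.007463, 0.11194, 0.686567, giving 1−D = 0.500111 (working shown to 6 dp, full precision carried).
Station 2: N=106, proportions 0.254717, 0.216981, 0.292453, 0.235849, giving 1−D = 0.746885.
Difference = |0.500111 − 0.746885| = 0.246774, i.e. 0.2468 to 4 decimal places.

0.2468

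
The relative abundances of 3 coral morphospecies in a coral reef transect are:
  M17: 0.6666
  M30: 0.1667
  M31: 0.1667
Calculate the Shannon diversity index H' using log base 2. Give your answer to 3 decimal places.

Each pᵢ log₂ pᵢ term (working shown to 5 dp, full precision carried): 0.6666×(-0.58511)=-0.39003, 0.1667×(-2.58467)=-0.43087, 0.1667×(-2.58467)=-0.43087.
Sum = -1.25176, so H' = 1.252.

1.252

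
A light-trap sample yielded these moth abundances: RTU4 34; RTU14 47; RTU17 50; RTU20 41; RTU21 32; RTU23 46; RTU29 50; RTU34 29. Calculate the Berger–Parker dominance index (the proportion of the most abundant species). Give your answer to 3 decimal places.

0.152

Total N = 34+47+50+41+32+46+50+29 = 329, so the proportions are 0.10334, 0.14286, 0.15198, 0.12462, 0.09726, 0.13982, 0.15198, 0.08815 (working shown to 5 dp, full precision carried).
The largest proportion is 0.15198, i.e. d = 0.152 to 3 decimal places.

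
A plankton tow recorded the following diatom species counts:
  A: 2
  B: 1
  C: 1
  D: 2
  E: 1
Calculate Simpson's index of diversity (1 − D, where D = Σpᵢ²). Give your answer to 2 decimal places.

Total N = 2+1+1+2+1 = 7, so the proportions are 0.2857, 0.1429, 0.1429, 0.2857, 0.1429 (working shown to 4 dp, full precision carried).
D = 0.2857² + 0.1429² + 0.1429² + 0.2857² + 0.1429² = 0.0816 + 0.0204 + 0.0204 + 0.0816 + 0.0204 = 0.2245.
So 1 − D = 0.7755, i.e. 0.78 to 2 decimal places.

0.78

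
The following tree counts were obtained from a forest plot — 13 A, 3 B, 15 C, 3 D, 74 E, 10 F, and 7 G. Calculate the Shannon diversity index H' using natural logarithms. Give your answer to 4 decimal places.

1.3427

Total N = 13+3+15+3+74+10+7 = 125, so the proportions are 0.104, 0.024, 0.12, 0.024, 0.592, 0.08, 0.056 (working shown to 6 dp, full precision carried).
Each pᵢ ln pᵢ term: 0.104×(-2.263364)=-0.235390, 0.024×(-3.729701)=-0.089513, 0.12×(-2.120264)=-0.254432, 0.024×(-3.729701)=-0.089513, 0.592×(-0.524249)=-0.310355, 0.08×(-2.525729)=-0.202058, 0.056×(-2.882404)=-0.161415.
Sum = -1.342675, so H' = 1.3427.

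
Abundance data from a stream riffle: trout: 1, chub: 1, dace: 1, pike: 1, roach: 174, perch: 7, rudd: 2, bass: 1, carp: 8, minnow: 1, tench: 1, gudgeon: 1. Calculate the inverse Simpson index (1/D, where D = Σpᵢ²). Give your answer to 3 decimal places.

Total N = 1+1+1+1+174+7+2+1+8+1+1+1 = 199, so the proportions are 0.005025, 0.005025, 0.005025, 0.005025, 0.874372, 0.035176, 0.01005, 0.005025, 0.040201, 0.005025, 0.005025, 0.005025 (working shown to 6 dp, full precision carried).
D = 0.005025² + 0.005025² + 0.005025² + 0.005025² + 0.874372² + 0.035176² + 0.01005² + 0.005025² + 0.040201² + 0.005025² + 0.005025² + 0.005025² = 0.000025 + 0.000025 + 0.000025 + 0.000025 + 0.764526 + 0.001237 + 0.000101 + 0.000025 + 0.001616 + 0.000025 + 0.000025 + 0.000025 = 0.767683.
So 1/D = 1.30262, i.e. 1.303 to 3 decimal places.

1.303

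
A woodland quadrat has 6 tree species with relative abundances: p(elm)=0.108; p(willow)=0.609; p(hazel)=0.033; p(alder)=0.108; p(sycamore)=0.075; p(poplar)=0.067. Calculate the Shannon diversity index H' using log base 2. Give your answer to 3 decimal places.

Each pᵢ log₂ pᵢ term (working shown to 5 dp, full precision carried): 0.108×(-3.21090)=-0.34678, 0.609×(-0.71549)=-0.43573, 0.033×(-4.92139)=-0.16241, 0.108×(-3.21090)=-0.34678, 0.075×(-3.73697)=-0.28027, 0.067×(-3.89970)=-0.26128.
Sum = -1.83324, so H' = 1.833.

1.833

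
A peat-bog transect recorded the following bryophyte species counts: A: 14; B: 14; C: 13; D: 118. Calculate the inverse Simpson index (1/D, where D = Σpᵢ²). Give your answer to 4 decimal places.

Total N = 14+14+13+118 = 159, so the proportions are 0.0880503, 0.0880503, 0.081761, 0.7421384 (working shown to 7 dp, full precision carried).
D = 0.0880503² + 0.0880503² + 0.081761² + 0.7421384² = 0.0077529 + 0.0077529 + 0.0066849 + 0.5507694 = 0.5729599.
So 1/D = 1.745323, i.e. 1.7453 to 4 decimal places.

1.7453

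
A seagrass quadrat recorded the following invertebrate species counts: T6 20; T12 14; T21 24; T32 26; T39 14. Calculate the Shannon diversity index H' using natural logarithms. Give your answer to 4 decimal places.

1.5769

Total N = 20+14+24+26+14 = 98, so the proportions are 0.204082, 0.142857, 0.244898, 0.265306, 0.142857 (working shown to 6 dp, full precision carried).
Each pᵢ ln pᵢ term: 0.204082×(-1.589235)=-0.324334, 0.142857×(-1.945910)=-0.277987, 0.244898×(-1.406914)=-0.344550, 0.265306×(-1.326871)=-0.352027, 0.142857×(-1.945910)=-0.277987.
Sum = -1.576885, so H' = 1.5769.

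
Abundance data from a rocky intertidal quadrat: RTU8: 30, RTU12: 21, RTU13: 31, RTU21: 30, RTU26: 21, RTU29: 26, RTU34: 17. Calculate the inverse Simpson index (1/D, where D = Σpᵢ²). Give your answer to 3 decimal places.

6.722

Total N = 30+21+31+30+21+26+17 = 176, so the proportions are 0.1704545, 0.1193182, 0.1761364, 0.1704545, 0.1193182, 0.1477273, 0.0965909 (working shown to 7 dp, full precision carried).
D = 0.1704545² + 0.1193182² + 0.1761364² + 0.1704545² + 0.1193182² + 0.1477273² + 0.0965909² = 0.0290548 + 0.0142368 + 0.0310240 + 0.0290548 + 0.0142368 + 0.0218233 + 0.0093298 = 0.1487603.
So 1/D = 6.72222, i.e. 6.722 to 3 decimal places.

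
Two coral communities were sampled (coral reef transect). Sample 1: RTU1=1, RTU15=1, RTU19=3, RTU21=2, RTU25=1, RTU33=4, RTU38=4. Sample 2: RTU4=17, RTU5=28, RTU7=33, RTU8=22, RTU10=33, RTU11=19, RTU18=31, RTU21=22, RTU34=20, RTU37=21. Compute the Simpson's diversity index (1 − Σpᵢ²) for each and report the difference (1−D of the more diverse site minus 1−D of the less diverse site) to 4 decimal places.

Sample 1: N=16, proportions 0.0625, 0.0625, 0.1875, 0.125, 0.0625, 0.25, 0.25, giving 1−D = 0.812500 (working shown to 6 dp, full precision carried).
Sample 2: N=246, proportions 0.069106, 0.113821, 0.134146, 0.089431, 0.134146, 0.077236, 0.126016, 0.089431, 0.081301, 0.085366, giving 1−D = 0.894540.
Difference = |0.812500 − 0.894540| = 0.082040, i.e. 0.0820 to 4 decimal places.

0.0820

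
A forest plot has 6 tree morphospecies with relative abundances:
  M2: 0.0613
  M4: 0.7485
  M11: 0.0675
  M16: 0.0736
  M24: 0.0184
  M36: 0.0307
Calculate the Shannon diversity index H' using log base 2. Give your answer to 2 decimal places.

1.36

Each pᵢ log₂ pᵢ term (working shown to 4 dp, full precision carried): 0.0613×(-4.0280)=-0.2469, 0.7485×(-0.4179)=-0.3128, 0.0675×(-3.8890)=-0.2625, 0.0736×(-3.7642)=-0.2770, 0.0184×(-5.7642)=-0.1061, 0.0307×(-5.0256)=-0.1543.
Sum = -1.3596, so H' = 1.36.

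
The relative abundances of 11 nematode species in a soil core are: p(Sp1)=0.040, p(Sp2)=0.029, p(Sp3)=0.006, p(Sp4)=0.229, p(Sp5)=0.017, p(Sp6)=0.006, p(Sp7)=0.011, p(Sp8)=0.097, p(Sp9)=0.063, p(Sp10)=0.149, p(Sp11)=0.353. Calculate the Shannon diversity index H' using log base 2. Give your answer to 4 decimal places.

2.5982

Each pᵢ log₂ pᵢ term (working shown to 6 dp, full precision carried): 0.04×(-4.643856)=-0.185754, 0.029×(-5.107803)=-0.148126, 0.006×(-7.380822)=-0.044285, 0.229×(-2.126580)=-0.486987, 0.017×(-5.878321)=-0.099931, 0.006×(-7.380822)=-0.044285, 0.011×(-6.506353)=-0.071570, 0.097×(-3.365871)=-0.326490, 0.063×(-3.988504)=-0.251276, 0.149×(-2.746616)=-0.409246, 0.353×(-1.502260)=-0.530298.
Sum = -2.598247, so H' = 2.5982.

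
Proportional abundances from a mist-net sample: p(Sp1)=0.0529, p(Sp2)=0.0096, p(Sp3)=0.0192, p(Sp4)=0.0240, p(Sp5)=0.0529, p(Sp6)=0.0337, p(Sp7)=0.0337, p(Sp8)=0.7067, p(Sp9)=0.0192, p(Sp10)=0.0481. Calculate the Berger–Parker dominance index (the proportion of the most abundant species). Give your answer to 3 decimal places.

The largest proportion is 0.7067, i.e. d = 0.707 to 3 decimal places.

0.707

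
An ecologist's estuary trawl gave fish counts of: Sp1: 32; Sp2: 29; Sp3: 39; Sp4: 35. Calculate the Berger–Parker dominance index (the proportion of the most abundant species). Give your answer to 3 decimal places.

0.289

Total N = 32+29+39+35 = 135, so the proportions are 0.23704, 0.21481, 0.28889, 0.25926 (working shown to 5 dp, full precision carried).
The largest proportion is 0.28889, i.e. d = 0.289 to 3 decimal places.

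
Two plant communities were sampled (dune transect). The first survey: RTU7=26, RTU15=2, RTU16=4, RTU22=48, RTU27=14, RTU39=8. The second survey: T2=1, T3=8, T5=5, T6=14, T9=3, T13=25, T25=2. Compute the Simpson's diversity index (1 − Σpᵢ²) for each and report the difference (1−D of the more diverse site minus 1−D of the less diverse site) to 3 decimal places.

The first survey: N=102, proportions 0.2549, 0.01961, 0.03922, 0.47059, 0.13725, 0.07843, giving 1−D = 0.68666 (working shown to 5 dp, full precision carried).
The second survey: N=58, proportions 0.01724, 0.13793, 0.08621, 0.24138, 0.05172, 0.43103, 0.03448, giving 1−D = 0.72533.
Difference = |0.68666 − 0.72533| = 0.03867, i.e. 0.039 to 3 decimal places.

0.039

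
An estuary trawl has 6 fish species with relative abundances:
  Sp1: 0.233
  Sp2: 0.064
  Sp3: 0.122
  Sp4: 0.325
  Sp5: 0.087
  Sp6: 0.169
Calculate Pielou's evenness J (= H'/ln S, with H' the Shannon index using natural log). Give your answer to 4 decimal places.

0.9210

H' = −Σ pᵢ ln pᵢ = −((-0.339415) + (-0.175928) + (-0.256656) + (-0.365277) + (-0.212441) + (-0.300458)) = 1.650174 (working shown to 6 dp, full precision carried).
With S = 6 species, ln S = 1.791759, so J = 1.650174/1.791759 = 0.920980, i.e. 0.9210 to 4 decimal places.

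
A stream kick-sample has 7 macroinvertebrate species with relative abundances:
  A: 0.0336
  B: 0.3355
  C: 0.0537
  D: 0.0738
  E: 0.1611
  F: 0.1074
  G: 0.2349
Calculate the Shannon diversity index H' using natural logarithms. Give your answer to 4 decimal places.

Each pᵢ ln pᵢ term (working shown to 6 dp, full precision carried): 0.0336×(-3.393229)=-0.114013, 0.3355×(-1.092133)=-0.366411, 0.0537×(-2.924342)=-0.157037, 0.0738×(-2.606397)=-0.192352, 0.1611×(-1.825730)=-0.294125, 0.1074×(-2.231195)=-0.239630, 0.2349×(-1.448595)=-0.340275.
Sum = -1.703843, so H' = 1.7038.

1.7038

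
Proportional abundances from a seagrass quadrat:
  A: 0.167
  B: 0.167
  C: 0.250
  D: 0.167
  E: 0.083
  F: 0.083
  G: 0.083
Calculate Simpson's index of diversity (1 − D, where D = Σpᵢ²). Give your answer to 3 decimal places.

D = 0.167² + 0.167² + 0.25² + 0.167² + 0.083² + 0.083² + 0.083² = 0.02789 + 0.02789 + 0.06250 + 0.02789 + 0.00689 + 0.00689 + 0.00689 = 0.16683 (working shown to 5 dp, full precision carried).
So 1 − D = 0.83317, i.e. 0.833 to 3 decimal places.

0.833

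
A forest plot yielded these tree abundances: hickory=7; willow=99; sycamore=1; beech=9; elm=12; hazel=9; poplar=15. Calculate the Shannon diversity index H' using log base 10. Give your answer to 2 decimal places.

Total N = 7+99+1+9+12+9+15 = 152, so the proportions are 0.0461, 0.6513, 0.0066, 0.0592, 0.0789, 0.0592, 0.0987 (working shown to 4 dp, full precision carried).
Each pᵢ log₁₀ pᵢ term: 0.0461×(-1.3367)=-0.0616, 0.6513×(-0.1862)=-0.1213, 0.0066×(-2.1818)=-0.0144, 0.0592×(-1.2276)=-0.0727, 0.0789×(-1.1027)=-0.0871, 0.0592×(-1.2276)=-0.0727, 0.0987×(-1.0058)=-0.0993.
Sum = -0.5289, so H' = 0.53.

0.53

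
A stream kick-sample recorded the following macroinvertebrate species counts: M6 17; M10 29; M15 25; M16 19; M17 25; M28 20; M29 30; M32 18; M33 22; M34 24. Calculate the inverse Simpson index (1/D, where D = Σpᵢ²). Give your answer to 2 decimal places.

9.67

Total N = 17+29+25+19+25+20+30+18+22+24 = 229, so the proportions are 0.074236, 0.126638, 0.10917, 0.082969, 0.10917, 0.087336, 0.131004, 0.078603, 0.09607, 0.104803 (working shown to 6 dp, full precision carried).
D = 0.074236² + 0.126638² + 0.10917² + 0.082969² + 0.10917² + 0.087336² + 0.131004² + 0.078603² + 0.09607² + 0.104803² = 0.005511 + 0.016037 + 0.011918 + 0.006884 + 0.011918 + 0.007628 + 0.017162 + 0.006178 + 0.009229 + 0.010984 = 0.103450.
So 1/D = 9.6665, i.e. 9.67 to 2 decimal places.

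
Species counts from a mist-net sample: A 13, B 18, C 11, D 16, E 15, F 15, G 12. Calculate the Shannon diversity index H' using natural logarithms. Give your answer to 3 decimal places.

Total N = 13+18+11+16+15+15+12 = 100, so the proportions are 0.13, 0.18, 0.11, 0.16, 0.15, 0.15, 0.12 (working shown to 5 dp, full precision carried).
Each pᵢ ln pᵢ term: 0.13×(-2.04022)=-0.26523, 0.18×(-1.71480)=-0.30866, 0.11×(-2.20727)=-0.24280, 0.16×(-1.83258)=-0.29321, 0.15×(-1.89712)=-0.28457, 0.15×(-1.89712)=-0.28457, 0.12×(-2.12026)=-0.25443.
Sum = -1.93347, so H' = 1.933.

1.933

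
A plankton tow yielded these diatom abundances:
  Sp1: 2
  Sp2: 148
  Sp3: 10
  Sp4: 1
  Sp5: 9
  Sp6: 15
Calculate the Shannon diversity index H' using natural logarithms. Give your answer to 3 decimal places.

Total N = 2+148+10+1+9+15 = 185, so the proportions are 0.01081, 0.8, 0.05405, 0.00541, 0.04865, 0.08108 (working shown to 5 dp, full precision carried).
Each pᵢ ln pᵢ term: 0.01081×(-4.52721)=-0.04894, 0.8×(-0.22314)=-0.17851, 0.05405×(-2.91777)=-0.15772, 0.00541×(-5.22036)=-0.02822, 0.04865×(-3.02313)=-0.14707, 0.08108×(-2.51231)=-0.20370.
Sum = -0.76416, so H' = 0.764.

0.764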